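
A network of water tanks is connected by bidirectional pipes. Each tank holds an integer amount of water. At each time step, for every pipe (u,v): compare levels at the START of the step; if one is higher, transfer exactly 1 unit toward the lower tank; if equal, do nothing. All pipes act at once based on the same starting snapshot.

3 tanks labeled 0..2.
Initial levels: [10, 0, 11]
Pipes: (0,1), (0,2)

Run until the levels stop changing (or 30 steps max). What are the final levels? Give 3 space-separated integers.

Step 1: flows [0->1,2->0] -> levels [10 1 10]
Step 2: flows [0->1,0=2] -> levels [9 2 10]
Step 3: flows [0->1,2->0] -> levels [9 3 9]
Step 4: flows [0->1,0=2] -> levels [8 4 9]
Step 5: flows [0->1,2->0] -> levels [8 5 8]
Step 6: flows [0->1,0=2] -> levels [7 6 8]
Step 7: flows [0->1,2->0] -> levels [7 7 7]
Step 8: flows [0=1,0=2] -> levels [7 7 7]
  -> stable (no change)

Answer: 7 7 7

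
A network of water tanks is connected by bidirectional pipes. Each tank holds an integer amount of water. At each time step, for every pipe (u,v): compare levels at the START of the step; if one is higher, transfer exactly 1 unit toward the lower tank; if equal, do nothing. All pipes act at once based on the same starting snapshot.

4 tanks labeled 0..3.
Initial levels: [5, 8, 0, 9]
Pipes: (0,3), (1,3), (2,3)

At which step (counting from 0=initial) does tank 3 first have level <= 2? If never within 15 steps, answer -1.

Step 1: flows [3->0,3->1,3->2] -> levels [6 9 1 6]
Step 2: flows [0=3,1->3,3->2] -> levels [6 8 2 6]
Step 3: flows [0=3,1->3,3->2] -> levels [6 7 3 6]
Step 4: flows [0=3,1->3,3->2] -> levels [6 6 4 6]
Step 5: flows [0=3,1=3,3->2] -> levels [6 6 5 5]
Step 6: flows [0->3,1->3,2=3] -> levels [5 5 5 7]
Step 7: flows [3->0,3->1,3->2] -> levels [6 6 6 4]
Step 8: flows [0->3,1->3,2->3] -> levels [5 5 5 7]
  -> period-2 cycle (repeats step 6); tank 3 never drops to <=2
Tank 3 never reaches <=2 within 15 steps

Answer: -1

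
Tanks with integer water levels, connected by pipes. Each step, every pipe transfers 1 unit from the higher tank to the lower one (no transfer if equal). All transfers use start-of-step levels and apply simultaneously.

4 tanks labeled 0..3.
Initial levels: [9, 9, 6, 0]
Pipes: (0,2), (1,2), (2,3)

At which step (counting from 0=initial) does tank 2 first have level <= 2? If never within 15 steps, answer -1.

Answer: -1

Derivation:
Step 1: flows [0->2,1->2,2->3] -> levels [8 8 7 1]
Step 2: flows [0->2,1->2,2->3] -> levels [7 7 8 2]
Step 3: flows [2->0,2->1,2->3] -> levels [8 8 5 3]
Step 4: flows [0->2,1->2,2->3] -> levels [7 7 6 4]
Step 5: flows [0->2,1->2,2->3] -> levels [6 6 7 5]
Step 6: flows [2->0,2->1,2->3] -> levels [7 7 4 6]
Step 7: flows [0->2,1->2,3->2] -> levels [6 6 7 5]
  -> period-2 cycle (repeats step 5); tank 2 never drops to <=2
Tank 2 never reaches <=2 within 15 steps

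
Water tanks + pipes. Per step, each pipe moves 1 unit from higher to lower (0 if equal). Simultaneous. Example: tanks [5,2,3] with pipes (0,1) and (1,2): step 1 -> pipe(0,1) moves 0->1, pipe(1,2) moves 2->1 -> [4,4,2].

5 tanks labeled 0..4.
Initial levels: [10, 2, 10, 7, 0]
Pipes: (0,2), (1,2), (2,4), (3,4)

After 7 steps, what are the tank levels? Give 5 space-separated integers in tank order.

Answer: 6 6 5 5 7

Derivation:
Step 1: flows [0=2,2->1,2->4,3->4] -> levels [10 3 8 6 2]
Step 2: flows [0->2,2->1,2->4,3->4] -> levels [9 4 7 5 4]
Step 3: flows [0->2,2->1,2->4,3->4] -> levels [8 5 6 4 6]
Step 4: flows [0->2,2->1,2=4,4->3] -> levels [7 6 6 5 5]
Step 5: flows [0->2,1=2,2->4,3=4] -> levels [6 6 6 5 6]
Step 6: flows [0=2,1=2,2=4,4->3] -> levels [6 6 6 6 5]
Step 7: flows [0=2,1=2,2->4,3->4] -> levels [6 6 5 5 7]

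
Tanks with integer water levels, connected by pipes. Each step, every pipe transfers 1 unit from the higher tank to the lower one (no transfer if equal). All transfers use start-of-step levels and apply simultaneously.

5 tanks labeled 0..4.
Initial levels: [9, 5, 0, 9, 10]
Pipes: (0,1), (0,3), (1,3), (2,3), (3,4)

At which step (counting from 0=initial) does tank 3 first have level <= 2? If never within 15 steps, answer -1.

Answer: -1

Derivation:
Step 1: flows [0->1,0=3,3->1,3->2,4->3] -> levels [8 7 1 8 9]
Step 2: flows [0->1,0=3,3->1,3->2,4->3] -> levels [7 9 2 7 8]
Step 3: flows [1->0,0=3,1->3,3->2,4->3] -> levels [8 7 3 8 7]
Step 4: flows [0->1,0=3,3->1,3->2,3->4] -> levels [7 9 4 5 8]
Step 5: flows [1->0,0->3,1->3,3->2,4->3] -> levels [7 7 5 7 7]
Step 6: flows [0=1,0=3,1=3,3->2,3=4] -> levels [7 7 6 6 7]
Step 7: flows [0=1,0->3,1->3,2=3,4->3] -> levels [6 6 6 9 6]
Step 8: flows [0=1,3->0,3->1,3->2,3->4] -> levels [7 7 7 5 7]
Step 9: flows [0=1,0->3,1->3,2->3,4->3] -> levels [6 6 6 9 6]
  -> period-2 cycle (repeats step 7); tank 3 never drops to <=2
Tank 3 never reaches <=2 within 15 steps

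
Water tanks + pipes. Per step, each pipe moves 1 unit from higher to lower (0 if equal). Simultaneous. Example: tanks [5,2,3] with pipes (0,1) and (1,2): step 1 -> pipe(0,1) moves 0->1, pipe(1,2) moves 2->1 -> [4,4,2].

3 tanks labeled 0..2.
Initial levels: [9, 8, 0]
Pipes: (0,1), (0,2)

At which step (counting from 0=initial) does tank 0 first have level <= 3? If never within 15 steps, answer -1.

Step 1: flows [0->1,0->2] -> levels [7 9 1]
Step 2: flows [1->0,0->2] -> levels [7 8 2]
Step 3: flows [1->0,0->2] -> levels [7 7 3]
Step 4: flows [0=1,0->2] -> levels [6 7 4]
Step 5: flows [1->0,0->2] -> levels [6 6 5]
Step 6: flows [0=1,0->2] -> levels [5 6 6]
Step 7: flows [1->0,2->0] -> levels [7 5 5]
Step 8: flows [0->1,0->2] -> levels [5 6 6]
  -> period-2 cycle (repeats step 6); tank 0 never drops to <=3
Tank 0 never reaches <=3 within 15 steps

Answer: -1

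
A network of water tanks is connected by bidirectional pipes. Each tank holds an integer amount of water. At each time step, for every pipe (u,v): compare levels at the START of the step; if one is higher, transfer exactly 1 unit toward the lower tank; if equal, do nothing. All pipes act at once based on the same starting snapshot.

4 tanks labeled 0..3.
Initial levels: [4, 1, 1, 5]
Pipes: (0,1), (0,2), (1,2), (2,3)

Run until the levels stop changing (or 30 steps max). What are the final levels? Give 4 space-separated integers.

Answer: 3 3 2 3

Derivation:
Step 1: flows [0->1,0->2,1=2,3->2] -> levels [2 2 3 4]
Step 2: flows [0=1,2->0,2->1,3->2] -> levels [3 3 2 3]
Step 3: flows [0=1,0->2,1->2,3->2] -> levels [2 2 5 2]
Step 4: flows [0=1,2->0,2->1,2->3] -> levels [3 3 2 3]
  -> period-2 cycle: step 4 state = step 2 state; never stabilizes
  -> state at step 30: (30-2) mod 2 = 0, same as step 2 -> [3 3 2 3]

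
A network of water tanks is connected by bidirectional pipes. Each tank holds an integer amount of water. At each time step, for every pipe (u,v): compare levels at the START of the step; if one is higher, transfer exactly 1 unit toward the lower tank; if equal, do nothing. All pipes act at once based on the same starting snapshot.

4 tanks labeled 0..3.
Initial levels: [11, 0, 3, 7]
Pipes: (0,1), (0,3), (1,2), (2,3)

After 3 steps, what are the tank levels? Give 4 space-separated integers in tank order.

Answer: 6 4 5 6

Derivation:
Step 1: flows [0->1,0->3,2->1,3->2] -> levels [9 2 3 7]
Step 2: flows [0->1,0->3,2->1,3->2] -> levels [7 4 3 7]
Step 3: flows [0->1,0=3,1->2,3->2] -> levels [6 4 5 6]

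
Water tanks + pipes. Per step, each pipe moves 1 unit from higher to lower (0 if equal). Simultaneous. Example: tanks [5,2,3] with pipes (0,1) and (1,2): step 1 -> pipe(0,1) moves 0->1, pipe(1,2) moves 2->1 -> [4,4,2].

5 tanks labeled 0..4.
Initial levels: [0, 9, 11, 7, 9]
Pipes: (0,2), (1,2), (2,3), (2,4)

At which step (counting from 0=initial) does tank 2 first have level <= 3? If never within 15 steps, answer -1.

Answer: -1

Derivation:
Step 1: flows [2->0,2->1,2->3,2->4] -> levels [1 10 7 8 10]
Step 2: flows [2->0,1->2,3->2,4->2] -> levels [2 9 9 7 9]
Step 3: flows [2->0,1=2,2->3,2=4] -> levels [3 9 7 8 9]
Step 4: flows [2->0,1->2,3->2,4->2] -> levels [4 8 9 7 8]
Step 5: flows [2->0,2->1,2->3,2->4] -> levels [5 9 5 8 9]
Step 6: flows [0=2,1->2,3->2,4->2] -> levels [5 8 8 7 8]
Step 7: flows [2->0,1=2,2->3,2=4] -> levels [6 8 6 8 8]
Step 8: flows [0=2,1->2,3->2,4->2] -> levels [6 7 9 7 7]
Step 9: flows [2->0,2->1,2->3,2->4] -> levels [7 8 5 8 8]
Step 10: flows [0->2,1->2,3->2,4->2] -> levels [6 7 9 7 7]
  -> period-2 cycle (repeats step 8); tank 2 never drops to <=3
Tank 2 never reaches <=3 within 15 steps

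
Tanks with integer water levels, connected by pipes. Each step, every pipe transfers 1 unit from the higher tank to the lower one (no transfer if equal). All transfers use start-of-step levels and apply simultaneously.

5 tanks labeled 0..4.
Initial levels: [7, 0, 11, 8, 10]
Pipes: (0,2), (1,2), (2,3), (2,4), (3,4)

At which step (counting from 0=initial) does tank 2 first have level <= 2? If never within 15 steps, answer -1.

Answer: -1

Derivation:
Step 1: flows [2->0,2->1,2->3,2->4,4->3] -> levels [8 1 7 10 10]
Step 2: flows [0->2,2->1,3->2,4->2,3=4] -> levels [7 2 9 9 9]
Step 3: flows [2->0,2->1,2=3,2=4,3=4] -> levels [8 3 7 9 9]
Step 4: flows [0->2,2->1,3->2,4->2,3=4] -> levels [7 4 9 8 8]
Step 5: flows [2->0,2->1,2->3,2->4,3=4] -> levels [8 5 5 9 9]
Step 6: flows [0->2,1=2,3->2,4->2,3=4] -> levels [7 5 8 8 8]
Step 7: flows [2->0,2->1,2=3,2=4,3=4] -> levels [8 6 6 8 8]
Step 8: flows [0->2,1=2,3->2,4->2,3=4] -> levels [7 6 9 7 7]
Step 9: flows [2->0,2->1,2->3,2->4,3=4] -> levels [8 7 5 8 8]
Step 10: flows [0->2,1->2,3->2,4->2,3=4] -> levels [7 6 9 7 7]
  -> period-2 cycle (repeats step 8); tank 2 never drops to <=2
Tank 2 never reaches <=2 within 15 steps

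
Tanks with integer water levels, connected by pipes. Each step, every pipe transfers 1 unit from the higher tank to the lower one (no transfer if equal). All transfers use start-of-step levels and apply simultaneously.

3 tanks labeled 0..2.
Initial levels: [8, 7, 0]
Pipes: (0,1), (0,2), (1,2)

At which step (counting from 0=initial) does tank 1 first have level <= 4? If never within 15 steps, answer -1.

Step 1: flows [0->1,0->2,1->2] -> levels [6 7 2]
Step 2: flows [1->0,0->2,1->2] -> levels [6 5 4]
Step 3: flows [0->1,0->2,1->2] -> levels [4 5 6]
Step 4: flows [1->0,2->0,2->1] -> levels [6 5 4]
  -> period-2 cycle (repeats step 2); tank 1 never drops to <=4
Tank 1 never reaches <=4 within 15 steps

Answer: -1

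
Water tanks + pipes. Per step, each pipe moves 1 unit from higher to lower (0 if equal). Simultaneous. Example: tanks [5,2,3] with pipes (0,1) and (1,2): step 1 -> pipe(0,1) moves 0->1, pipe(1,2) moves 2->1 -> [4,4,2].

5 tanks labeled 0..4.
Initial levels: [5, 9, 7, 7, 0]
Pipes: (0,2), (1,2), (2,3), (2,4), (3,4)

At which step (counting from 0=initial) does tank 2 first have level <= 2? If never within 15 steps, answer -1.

Step 1: flows [2->0,1->2,2=3,2->4,3->4] -> levels [6 8 6 6 2]
Step 2: flows [0=2,1->2,2=3,2->4,3->4] -> levels [6 7 6 5 4]
Step 3: flows [0=2,1->2,2->3,2->4,3->4] -> levels [6 6 5 5 6]
Step 4: flows [0->2,1->2,2=3,4->2,4->3] -> levels [5 5 8 6 4]
Step 5: flows [2->0,2->1,2->3,2->4,3->4] -> levels [6 6 4 6 6]
Step 6: flows [0->2,1->2,3->2,4->2,3=4] -> levels [5 5 8 5 5]
Step 7: flows [2->0,2->1,2->3,2->4,3=4] -> levels [6 6 4 6 6]
  -> period-2 cycle (repeats step 5); tank 2 never drops to <=2
Tank 2 never reaches <=2 within 15 steps

Answer: -1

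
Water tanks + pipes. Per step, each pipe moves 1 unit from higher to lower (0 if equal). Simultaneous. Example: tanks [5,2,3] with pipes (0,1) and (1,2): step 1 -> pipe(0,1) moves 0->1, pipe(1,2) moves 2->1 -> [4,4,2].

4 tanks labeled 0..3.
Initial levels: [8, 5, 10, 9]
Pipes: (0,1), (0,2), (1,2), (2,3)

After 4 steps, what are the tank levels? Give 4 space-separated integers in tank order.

Answer: 7 7 10 8

Derivation:
Step 1: flows [0->1,2->0,2->1,2->3] -> levels [8 7 7 10]
Step 2: flows [0->1,0->2,1=2,3->2] -> levels [6 8 9 9]
Step 3: flows [1->0,2->0,2->1,2=3] -> levels [8 8 7 9]
Step 4: flows [0=1,0->2,1->2,3->2] -> levels [7 7 10 8]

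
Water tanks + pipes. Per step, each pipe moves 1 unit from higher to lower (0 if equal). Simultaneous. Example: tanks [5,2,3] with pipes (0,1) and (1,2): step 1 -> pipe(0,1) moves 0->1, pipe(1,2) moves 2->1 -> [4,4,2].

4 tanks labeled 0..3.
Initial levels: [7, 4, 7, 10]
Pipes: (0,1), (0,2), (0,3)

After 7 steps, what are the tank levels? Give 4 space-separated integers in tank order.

Step 1: flows [0->1,0=2,3->0] -> levels [7 5 7 9]
Step 2: flows [0->1,0=2,3->0] -> levels [7 6 7 8]
Step 3: flows [0->1,0=2,3->0] -> levels [7 7 7 7]
Step 4: flows [0=1,0=2,0=3] -> levels [7 7 7 7]
  -> stable; steps 5..7 unchanged -> [7 7 7 7]

Answer: 7 7 7 7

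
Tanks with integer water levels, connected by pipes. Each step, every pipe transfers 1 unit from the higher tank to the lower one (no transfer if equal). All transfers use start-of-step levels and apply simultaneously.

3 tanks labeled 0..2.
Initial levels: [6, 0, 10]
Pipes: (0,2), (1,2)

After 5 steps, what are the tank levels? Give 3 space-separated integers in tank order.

Step 1: flows [2->0,2->1] -> levels [7 1 8]
Step 2: flows [2->0,2->1] -> levels [8 2 6]
Step 3: flows [0->2,2->1] -> levels [7 3 6]
Step 4: flows [0->2,2->1] -> levels [6 4 6]
Step 5: flows [0=2,2->1] -> levels [6 5 5]

Answer: 6 5 5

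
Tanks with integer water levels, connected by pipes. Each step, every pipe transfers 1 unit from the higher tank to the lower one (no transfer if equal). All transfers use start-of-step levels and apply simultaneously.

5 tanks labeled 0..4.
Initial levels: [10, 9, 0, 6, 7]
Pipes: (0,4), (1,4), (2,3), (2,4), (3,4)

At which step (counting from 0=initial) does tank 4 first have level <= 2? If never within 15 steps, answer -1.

Step 1: flows [0->4,1->4,3->2,4->2,4->3] -> levels [9 8 2 6 7]
Step 2: flows [0->4,1->4,3->2,4->2,4->3] -> levels [8 7 4 6 7]
Step 3: flows [0->4,1=4,3->2,4->2,4->3] -> levels [7 7 6 6 6]
Step 4: flows [0->4,1->4,2=3,2=4,3=4] -> levels [6 6 6 6 8]
Step 5: flows [4->0,4->1,2=3,4->2,4->3] -> levels [7 7 7 7 4]
Step 6: flows [0->4,1->4,2=3,2->4,3->4] -> levels [6 6 6 6 8]
  -> period-2 cycle (repeats step 4); tank 4 never drops to <=2
Tank 4 never reaches <=2 within 15 steps

Answer: -1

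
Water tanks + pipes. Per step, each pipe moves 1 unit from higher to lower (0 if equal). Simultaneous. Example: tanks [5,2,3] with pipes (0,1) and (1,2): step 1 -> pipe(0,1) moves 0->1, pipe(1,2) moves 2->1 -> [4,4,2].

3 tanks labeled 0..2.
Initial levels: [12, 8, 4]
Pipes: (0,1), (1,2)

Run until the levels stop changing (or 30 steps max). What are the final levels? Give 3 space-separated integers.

Answer: 8 8 8

Derivation:
Step 1: flows [0->1,1->2] -> levels [11 8 5]
Step 2: flows [0->1,1->2] -> levels [10 8 6]
Step 3: flows [0->1,1->2] -> levels [9 8 7]
Step 4: flows [0->1,1->2] -> levels [8 8 8]
Step 5: flows [0=1,1=2] -> levels [8 8 8]
  -> stable (no change)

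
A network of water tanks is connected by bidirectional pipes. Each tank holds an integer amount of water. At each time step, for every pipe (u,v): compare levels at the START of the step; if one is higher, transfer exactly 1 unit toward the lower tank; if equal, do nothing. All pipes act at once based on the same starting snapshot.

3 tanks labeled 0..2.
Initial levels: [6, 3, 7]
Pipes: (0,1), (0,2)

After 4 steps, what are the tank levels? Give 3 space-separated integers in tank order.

Answer: 4 6 6

Derivation:
Step 1: flows [0->1,2->0] -> levels [6 4 6]
Step 2: flows [0->1,0=2] -> levels [5 5 6]
Step 3: flows [0=1,2->0] -> levels [6 5 5]
Step 4: flows [0->1,0->2] -> levels [4 6 6]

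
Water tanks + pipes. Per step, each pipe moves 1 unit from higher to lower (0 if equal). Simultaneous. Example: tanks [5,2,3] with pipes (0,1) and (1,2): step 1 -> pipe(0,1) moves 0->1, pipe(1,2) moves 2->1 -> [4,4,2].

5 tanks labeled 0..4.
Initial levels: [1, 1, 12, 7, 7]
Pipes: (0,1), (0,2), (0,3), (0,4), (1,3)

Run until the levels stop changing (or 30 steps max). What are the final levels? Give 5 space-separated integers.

Step 1: flows [0=1,2->0,3->0,4->0,3->1] -> levels [4 2 11 5 6]
Step 2: flows [0->1,2->0,3->0,4->0,3->1] -> levels [6 4 10 3 5]
Step 3: flows [0->1,2->0,0->3,0->4,1->3] -> levels [4 4 9 5 6]
Step 4: flows [0=1,2->0,3->0,4->0,3->1] -> levels [7 5 8 3 5]
Step 5: flows [0->1,2->0,0->3,0->4,1->3] -> levels [5 5 7 5 6]
Step 6: flows [0=1,2->0,0=3,4->0,1=3] -> levels [7 5 6 5 5]
Step 7: flows [0->1,0->2,0->3,0->4,1=3] -> levels [3 6 7 6 6]
Step 8: flows [1->0,2->0,3->0,4->0,1=3] -> levels [7 5 6 5 5]
  -> period-2 cycle: step 8 state = step 6 state; never stabilizes
  -> state at step 30: (30-6) mod 2 = 0, same as step 6 -> [7 5 6 5 5]

Answer: 7 5 6 5 5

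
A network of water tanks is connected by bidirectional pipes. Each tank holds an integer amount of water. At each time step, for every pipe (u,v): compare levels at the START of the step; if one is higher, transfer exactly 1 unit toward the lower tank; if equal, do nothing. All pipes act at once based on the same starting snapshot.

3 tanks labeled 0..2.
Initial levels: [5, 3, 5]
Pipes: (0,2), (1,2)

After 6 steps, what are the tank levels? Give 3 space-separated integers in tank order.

Step 1: flows [0=2,2->1] -> levels [5 4 4]
Step 2: flows [0->2,1=2] -> levels [4 4 5]
Step 3: flows [2->0,2->1] -> levels [5 5 3]
Step 4: flows [0->2,1->2] -> levels [4 4 5]
  -> period-2 cycle: step 4 state = step 2 state
  -> state at step 6: (6-2) mod 2 = 0, same as step 2 -> [4 4 5]

Answer: 4 4 5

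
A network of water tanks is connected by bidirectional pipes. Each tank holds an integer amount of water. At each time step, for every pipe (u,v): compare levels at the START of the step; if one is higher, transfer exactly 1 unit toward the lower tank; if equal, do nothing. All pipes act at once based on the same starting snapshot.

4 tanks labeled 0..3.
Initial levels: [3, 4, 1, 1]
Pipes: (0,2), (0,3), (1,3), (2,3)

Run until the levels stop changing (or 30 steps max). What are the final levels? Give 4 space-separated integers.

Answer: 3 3 2 1

Derivation:
Step 1: flows [0->2,0->3,1->3,2=3] -> levels [1 3 2 3]
Step 2: flows [2->0,3->0,1=3,3->2] -> levels [3 3 2 1]
Step 3: flows [0->2,0->3,1->3,2->3] -> levels [1 2 2 4]
Step 4: flows [2->0,3->0,3->1,3->2] -> levels [3 3 2 1]
  -> period-2 cycle: step 4 state = step 2 state; never stabilizes
  -> state at step 30: (30-2) mod 2 = 0, same as step 2 -> [3 3 2 1]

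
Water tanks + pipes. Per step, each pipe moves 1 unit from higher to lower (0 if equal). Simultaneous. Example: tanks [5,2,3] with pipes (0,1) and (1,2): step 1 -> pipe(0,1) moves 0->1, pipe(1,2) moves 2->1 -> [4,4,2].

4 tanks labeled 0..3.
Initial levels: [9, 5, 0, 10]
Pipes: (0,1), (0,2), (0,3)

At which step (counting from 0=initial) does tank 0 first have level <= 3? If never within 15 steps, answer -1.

Step 1: flows [0->1,0->2,3->0] -> levels [8 6 1 9]
Step 2: flows [0->1,0->2,3->0] -> levels [7 7 2 8]
Step 3: flows [0=1,0->2,3->0] -> levels [7 7 3 7]
Step 4: flows [0=1,0->2,0=3] -> levels [6 7 4 7]
Step 5: flows [1->0,0->2,3->0] -> levels [7 6 5 6]
Step 6: flows [0->1,0->2,0->3] -> levels [4 7 6 7]
Step 7: flows [1->0,2->0,3->0] -> levels [7 6 5 6]
  -> period-2 cycle (repeats step 5); tank 0 never drops to <=3
Tank 0 never reaches <=3 within 15 steps

Answer: -1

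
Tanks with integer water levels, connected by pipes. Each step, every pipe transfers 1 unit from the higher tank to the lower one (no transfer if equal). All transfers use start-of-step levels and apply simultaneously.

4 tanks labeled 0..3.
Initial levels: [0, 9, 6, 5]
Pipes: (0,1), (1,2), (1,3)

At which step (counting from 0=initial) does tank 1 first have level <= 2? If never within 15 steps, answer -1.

Answer: -1

Derivation:
Step 1: flows [1->0,1->2,1->3] -> levels [1 6 7 6]
Step 2: flows [1->0,2->1,1=3] -> levels [2 6 6 6]
Step 3: flows [1->0,1=2,1=3] -> levels [3 5 6 6]
Step 4: flows [1->0,2->1,3->1] -> levels [4 6 5 5]
Step 5: flows [1->0,1->2,1->3] -> levels [5 3 6 6]
Step 6: flows [0->1,2->1,3->1] -> levels [4 6 5 5]
  -> period-2 cycle (repeats step 4); tank 1 never drops to <=2
Tank 1 never reaches <=2 within 15 steps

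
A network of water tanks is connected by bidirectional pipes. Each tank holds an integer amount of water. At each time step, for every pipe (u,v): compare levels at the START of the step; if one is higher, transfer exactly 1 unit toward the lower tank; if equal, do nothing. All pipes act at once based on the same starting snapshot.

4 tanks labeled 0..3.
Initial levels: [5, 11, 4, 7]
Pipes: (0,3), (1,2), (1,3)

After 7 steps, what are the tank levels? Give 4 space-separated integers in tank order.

Step 1: flows [3->0,1->2,1->3] -> levels [6 9 5 7]
Step 2: flows [3->0,1->2,1->3] -> levels [7 7 6 7]
Step 3: flows [0=3,1->2,1=3] -> levels [7 6 7 7]
Step 4: flows [0=3,2->1,3->1] -> levels [7 8 6 6]
Step 5: flows [0->3,1->2,1->3] -> levels [6 6 7 8]
Step 6: flows [3->0,2->1,3->1] -> levels [7 8 6 6]
  -> period-2 cycle: step 6 state = step 4 state
  -> state at step 7: (7-4) mod 2 = 1, same as step 5 -> [6 6 7 8]

Answer: 6 6 7 8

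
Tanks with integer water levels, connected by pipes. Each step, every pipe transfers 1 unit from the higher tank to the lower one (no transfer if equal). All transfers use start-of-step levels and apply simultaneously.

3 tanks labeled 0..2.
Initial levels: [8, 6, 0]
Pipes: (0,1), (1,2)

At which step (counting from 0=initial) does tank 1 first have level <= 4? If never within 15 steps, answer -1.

Step 1: flows [0->1,1->2] -> levels [7 6 1]
Step 2: flows [0->1,1->2] -> levels [6 6 2]
Step 3: flows [0=1,1->2] -> levels [6 5 3]
Step 4: flows [0->1,1->2] -> levels [5 5 4]
Step 5: flows [0=1,1->2] -> levels [5 4 5]
Tank 1 first reaches <=4 at step 5

Answer: 5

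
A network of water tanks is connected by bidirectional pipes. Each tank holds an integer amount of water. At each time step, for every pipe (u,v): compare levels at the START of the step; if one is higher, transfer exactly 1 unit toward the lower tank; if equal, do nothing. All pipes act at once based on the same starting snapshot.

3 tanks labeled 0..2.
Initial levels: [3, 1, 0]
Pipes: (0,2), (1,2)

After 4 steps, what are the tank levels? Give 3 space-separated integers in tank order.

Answer: 2 2 0

Derivation:
Step 1: flows [0->2,1->2] -> levels [2 0 2]
Step 2: flows [0=2,2->1] -> levels [2 1 1]
Step 3: flows [0->2,1=2] -> levels [1 1 2]
Step 4: flows [2->0,2->1] -> levels [2 2 0]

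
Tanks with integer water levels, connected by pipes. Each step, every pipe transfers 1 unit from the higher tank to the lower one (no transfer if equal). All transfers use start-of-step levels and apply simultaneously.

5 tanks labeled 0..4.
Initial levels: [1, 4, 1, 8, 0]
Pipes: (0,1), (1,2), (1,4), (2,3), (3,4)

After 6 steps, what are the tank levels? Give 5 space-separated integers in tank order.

Step 1: flows [1->0,1->2,1->4,3->2,3->4] -> levels [2 1 3 6 2]
Step 2: flows [0->1,2->1,4->1,3->2,3->4] -> levels [1 4 3 4 2]
Step 3: flows [1->0,1->2,1->4,3->2,3->4] -> levels [2 1 5 2 4]
Step 4: flows [0->1,2->1,4->1,2->3,4->3] -> levels [1 4 3 4 2]
  -> period-2 cycle: step 4 state = step 2 state
  -> state at step 6: (6-2) mod 2 = 0, same as step 2 -> [1 4 3 4 2]

Answer: 1 4 3 4 2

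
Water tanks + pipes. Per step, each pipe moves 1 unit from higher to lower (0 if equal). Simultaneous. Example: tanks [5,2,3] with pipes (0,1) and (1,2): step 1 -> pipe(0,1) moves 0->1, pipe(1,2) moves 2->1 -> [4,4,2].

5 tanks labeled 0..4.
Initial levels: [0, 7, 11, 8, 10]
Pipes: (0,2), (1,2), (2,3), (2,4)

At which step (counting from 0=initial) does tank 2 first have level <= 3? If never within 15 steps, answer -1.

Step 1: flows [2->0,2->1,2->3,2->4] -> levels [1 8 7 9 11]
Step 2: flows [2->0,1->2,3->2,4->2] -> levels [2 7 9 8 10]
Step 3: flows [2->0,2->1,2->3,4->2] -> levels [3 8 7 9 9]
Step 4: flows [2->0,1->2,3->2,4->2] -> levels [4 7 9 8 8]
Step 5: flows [2->0,2->1,2->3,2->4] -> levels [5 8 5 9 9]
Step 6: flows [0=2,1->2,3->2,4->2] -> levels [5 7 8 8 8]
Step 7: flows [2->0,2->1,2=3,2=4] -> levels [6 8 6 8 8]
Step 8: flows [0=2,1->2,3->2,4->2] -> levels [6 7 9 7 7]
Step 9: flows [2->0,2->1,2->3,2->4] -> levels [7 8 5 8 8]
Step 10: flows [0->2,1->2,3->2,4->2] -> levels [6 7 9 7 7]
  -> period-2 cycle (repeats step 8); tank 2 never drops to <=3
Tank 2 never reaches <=3 within 15 steps

Answer: -1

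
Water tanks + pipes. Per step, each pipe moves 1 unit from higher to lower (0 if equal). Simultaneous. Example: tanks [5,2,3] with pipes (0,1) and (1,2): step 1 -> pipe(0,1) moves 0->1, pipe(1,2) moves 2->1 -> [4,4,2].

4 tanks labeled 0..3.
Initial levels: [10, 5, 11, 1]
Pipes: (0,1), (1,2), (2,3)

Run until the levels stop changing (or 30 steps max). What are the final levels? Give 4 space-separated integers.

Step 1: flows [0->1,2->1,2->3] -> levels [9 7 9 2]
Step 2: flows [0->1,2->1,2->3] -> levels [8 9 7 3]
Step 3: flows [1->0,1->2,2->3] -> levels [9 7 7 4]
Step 4: flows [0->1,1=2,2->3] -> levels [8 8 6 5]
Step 5: flows [0=1,1->2,2->3] -> levels [8 7 6 6]
Step 6: flows [0->1,1->2,2=3] -> levels [7 7 7 6]
Step 7: flows [0=1,1=2,2->3] -> levels [7 7 6 7]
Step 8: flows [0=1,1->2,3->2] -> levels [7 6 8 6]
Step 9: flows [0->1,2->1,2->3] -> levels [6 8 6 7]
Step 10: flows [1->0,1->2,3->2] -> levels [7 6 8 6]
  -> period-2 cycle: step 10 state = step 8 state; never stabilizes
  -> state at step 30: (30-8) mod 2 = 0, same as step 8 -> [7 6 8 6]

Answer: 7 6 8 6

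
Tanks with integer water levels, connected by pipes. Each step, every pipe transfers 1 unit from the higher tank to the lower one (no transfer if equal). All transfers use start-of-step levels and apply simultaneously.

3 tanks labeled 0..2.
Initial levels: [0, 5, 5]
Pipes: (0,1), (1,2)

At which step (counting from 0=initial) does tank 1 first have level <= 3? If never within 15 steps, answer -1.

Answer: 3

Derivation:
Step 1: flows [1->0,1=2] -> levels [1 4 5]
Step 2: flows [1->0,2->1] -> levels [2 4 4]
Step 3: flows [1->0,1=2] -> levels [3 3 4]
Tank 1 first reaches <=3 at step 3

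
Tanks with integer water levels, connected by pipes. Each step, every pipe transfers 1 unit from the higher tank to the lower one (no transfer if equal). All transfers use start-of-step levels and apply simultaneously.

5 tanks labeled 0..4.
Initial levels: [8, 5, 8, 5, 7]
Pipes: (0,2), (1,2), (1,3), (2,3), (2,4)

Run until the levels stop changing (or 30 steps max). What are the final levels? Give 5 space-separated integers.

Answer: 7 5 9 5 7

Derivation:
Step 1: flows [0=2,2->1,1=3,2->3,2->4] -> levels [8 6 5 6 8]
Step 2: flows [0->2,1->2,1=3,3->2,4->2] -> levels [7 5 9 5 7]
Step 3: flows [2->0,2->1,1=3,2->3,2->4] -> levels [8 6 5 6 8]
  -> period-2 cycle: step 3 state = step 1 state; never stabilizes
  -> state at step 30: (30-1) mod 2 = 1, same as step 2 -> [7 5 9 5 7]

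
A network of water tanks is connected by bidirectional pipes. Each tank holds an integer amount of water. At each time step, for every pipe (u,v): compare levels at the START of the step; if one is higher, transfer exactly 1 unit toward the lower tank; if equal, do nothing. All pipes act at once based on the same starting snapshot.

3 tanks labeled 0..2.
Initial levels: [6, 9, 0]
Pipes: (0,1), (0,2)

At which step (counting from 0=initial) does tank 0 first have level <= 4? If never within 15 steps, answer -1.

Answer: -1

Derivation:
Step 1: flows [1->0,0->2] -> levels [6 8 1]
Step 2: flows [1->0,0->2] -> levels [6 7 2]
Step 3: flows [1->0,0->2] -> levels [6 6 3]
Step 4: flows [0=1,0->2] -> levels [5 6 4]
Step 5: flows [1->0,0->2] -> levels [5 5 5]
Step 6: flows [0=1,0=2] -> levels [5 5 5]
  -> stable; tank 0 stays at 5 > 4
Tank 0 never reaches <=4 within 15 steps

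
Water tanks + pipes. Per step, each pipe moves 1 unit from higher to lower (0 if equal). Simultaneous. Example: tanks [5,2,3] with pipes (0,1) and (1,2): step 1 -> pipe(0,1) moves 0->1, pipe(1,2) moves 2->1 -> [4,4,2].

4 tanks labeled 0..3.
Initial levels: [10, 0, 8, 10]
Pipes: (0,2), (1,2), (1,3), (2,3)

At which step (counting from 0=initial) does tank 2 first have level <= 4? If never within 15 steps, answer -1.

Step 1: flows [0->2,2->1,3->1,3->2] -> levels [9 2 9 8]
Step 2: flows [0=2,2->1,3->1,2->3] -> levels [9 4 7 8]
Step 3: flows [0->2,2->1,3->1,3->2] -> levels [8 6 8 6]
Step 4: flows [0=2,2->1,1=3,2->3] -> levels [8 7 6 7]
Step 5: flows [0->2,1->2,1=3,3->2] -> levels [7 6 9 6]
Step 6: flows [2->0,2->1,1=3,2->3] -> levels [8 7 6 7]
  -> period-2 cycle (repeats step 4); tank 2 never drops to <=4
Tank 2 never reaches <=4 within 15 steps

Answer: -1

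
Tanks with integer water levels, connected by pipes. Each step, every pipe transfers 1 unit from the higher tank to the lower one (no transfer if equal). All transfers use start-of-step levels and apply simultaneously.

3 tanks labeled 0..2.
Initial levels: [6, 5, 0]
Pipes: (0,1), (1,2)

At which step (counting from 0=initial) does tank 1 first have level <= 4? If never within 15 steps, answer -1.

Step 1: flows [0->1,1->2] -> levels [5 5 1]
Step 2: flows [0=1,1->2] -> levels [5 4 2]
Tank 1 first reaches <=4 at step 2

Answer: 2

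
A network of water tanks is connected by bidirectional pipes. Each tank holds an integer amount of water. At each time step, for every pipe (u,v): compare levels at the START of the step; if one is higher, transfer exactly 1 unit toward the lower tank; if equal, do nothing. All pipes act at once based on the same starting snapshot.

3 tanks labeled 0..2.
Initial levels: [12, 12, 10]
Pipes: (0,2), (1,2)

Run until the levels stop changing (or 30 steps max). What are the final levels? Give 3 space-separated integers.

Answer: 12 12 10

Derivation:
Step 1: flows [0->2,1->2] -> levels [11 11 12]
Step 2: flows [2->0,2->1] -> levels [12 12 10]
  -> period-2 cycle: step 2 state = step 0 state; never stabilizes
  -> state at step 30: (30-0) mod 2 = 0, same as step 0 -> [12 12 10]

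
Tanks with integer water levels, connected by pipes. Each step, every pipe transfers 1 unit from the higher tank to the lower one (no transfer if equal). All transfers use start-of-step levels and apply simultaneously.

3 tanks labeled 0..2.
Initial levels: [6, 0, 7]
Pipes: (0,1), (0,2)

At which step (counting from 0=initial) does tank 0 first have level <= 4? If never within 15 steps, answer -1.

Answer: 4

Derivation:
Step 1: flows [0->1,2->0] -> levels [6 1 6]
Step 2: flows [0->1,0=2] -> levels [5 2 6]
Step 3: flows [0->1,2->0] -> levels [5 3 5]
Step 4: flows [0->1,0=2] -> levels [4 4 5]
Tank 0 first reaches <=4 at step 4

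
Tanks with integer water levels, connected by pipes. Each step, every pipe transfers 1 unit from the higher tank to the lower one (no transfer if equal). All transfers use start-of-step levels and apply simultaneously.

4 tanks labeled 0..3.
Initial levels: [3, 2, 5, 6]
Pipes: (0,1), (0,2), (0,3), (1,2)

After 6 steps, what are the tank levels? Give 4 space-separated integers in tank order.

Step 1: flows [0->1,2->0,3->0,2->1] -> levels [4 4 3 5]
Step 2: flows [0=1,0->2,3->0,1->2] -> levels [4 3 5 4]
Step 3: flows [0->1,2->0,0=3,2->1] -> levels [4 5 3 4]
Step 4: flows [1->0,0->2,0=3,1->2] -> levels [4 3 5 4]
  -> period-2 cycle: step 4 state = step 2 state
  -> state at step 6: (6-2) mod 2 = 0, same as step 2 -> [4 3 5 4]

Answer: 4 3 5 4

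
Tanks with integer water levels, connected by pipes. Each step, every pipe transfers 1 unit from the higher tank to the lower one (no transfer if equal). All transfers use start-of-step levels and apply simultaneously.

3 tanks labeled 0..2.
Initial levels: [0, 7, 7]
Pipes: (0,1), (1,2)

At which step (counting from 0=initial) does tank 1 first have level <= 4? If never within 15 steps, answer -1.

Step 1: flows [1->0,1=2] -> levels [1 6 7]
Step 2: flows [1->0,2->1] -> levels [2 6 6]
Step 3: flows [1->0,1=2] -> levels [3 5 6]
Step 4: flows [1->0,2->1] -> levels [4 5 5]
Step 5: flows [1->0,1=2] -> levels [5 4 5]
Tank 1 first reaches <=4 at step 5

Answer: 5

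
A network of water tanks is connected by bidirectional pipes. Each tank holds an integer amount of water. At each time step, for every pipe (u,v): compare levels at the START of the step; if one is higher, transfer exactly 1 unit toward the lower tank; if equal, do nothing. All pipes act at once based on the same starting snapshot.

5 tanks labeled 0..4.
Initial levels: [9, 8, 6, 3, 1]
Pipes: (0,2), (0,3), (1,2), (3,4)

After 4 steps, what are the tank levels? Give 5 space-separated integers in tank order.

Answer: 5 8 6 4 4

Derivation:
Step 1: flows [0->2,0->3,1->2,3->4] -> levels [7 7 8 3 2]
Step 2: flows [2->0,0->3,2->1,3->4] -> levels [7 8 6 3 3]
Step 3: flows [0->2,0->3,1->2,3=4] -> levels [5 7 8 4 3]
Step 4: flows [2->0,0->3,2->1,3->4] -> levels [5 8 6 4 4]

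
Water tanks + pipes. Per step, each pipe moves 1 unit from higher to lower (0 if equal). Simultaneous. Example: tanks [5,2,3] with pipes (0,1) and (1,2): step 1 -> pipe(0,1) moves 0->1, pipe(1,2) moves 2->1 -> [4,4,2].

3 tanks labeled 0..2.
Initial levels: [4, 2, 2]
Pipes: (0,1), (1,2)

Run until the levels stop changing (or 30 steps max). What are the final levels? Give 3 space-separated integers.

Answer: 3 2 3

Derivation:
Step 1: flows [0->1,1=2] -> levels [3 3 2]
Step 2: flows [0=1,1->2] -> levels [3 2 3]
Step 3: flows [0->1,2->1] -> levels [2 4 2]
Step 4: flows [1->0,1->2] -> levels [3 2 3]
  -> period-2 cycle: step 4 state = step 2 state; never stabilizes
  -> state at step 30: (30-2) mod 2 = 0, same as step 2 -> [3 2 3]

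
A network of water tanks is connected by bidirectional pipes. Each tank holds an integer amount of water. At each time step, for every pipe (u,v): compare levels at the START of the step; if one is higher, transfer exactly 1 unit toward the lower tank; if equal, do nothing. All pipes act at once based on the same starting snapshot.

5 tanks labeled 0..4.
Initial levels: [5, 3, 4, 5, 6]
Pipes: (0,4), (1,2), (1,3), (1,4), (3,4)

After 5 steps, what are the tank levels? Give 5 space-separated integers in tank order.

Answer: 6 6 3 5 3

Derivation:
Step 1: flows [4->0,2->1,3->1,4->1,4->3] -> levels [6 6 3 5 3]
Step 2: flows [0->4,1->2,1->3,1->4,3->4] -> levels [5 3 4 5 6]
  -> period-2 cycle: step 2 state = step 0 state
  -> state at step 5: (5-0) mod 2 = 1, same as step 1 -> [6 6 3 5 3]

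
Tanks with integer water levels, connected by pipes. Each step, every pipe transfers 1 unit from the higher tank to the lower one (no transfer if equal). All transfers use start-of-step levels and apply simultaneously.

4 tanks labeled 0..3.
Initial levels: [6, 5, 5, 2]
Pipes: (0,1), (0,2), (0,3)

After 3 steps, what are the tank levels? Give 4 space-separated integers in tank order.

Answer: 4 5 5 4

Derivation:
Step 1: flows [0->1,0->2,0->3] -> levels [3 6 6 3]
Step 2: flows [1->0,2->0,0=3] -> levels [5 5 5 3]
Step 3: flows [0=1,0=2,0->3] -> levels [4 5 5 4]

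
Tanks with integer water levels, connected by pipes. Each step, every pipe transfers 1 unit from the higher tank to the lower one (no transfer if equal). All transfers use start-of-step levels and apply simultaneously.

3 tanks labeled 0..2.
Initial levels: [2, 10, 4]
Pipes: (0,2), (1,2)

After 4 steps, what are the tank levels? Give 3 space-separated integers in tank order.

Step 1: flows [2->0,1->2] -> levels [3 9 4]
Step 2: flows [2->0,1->2] -> levels [4 8 4]
Step 3: flows [0=2,1->2] -> levels [4 7 5]
Step 4: flows [2->0,1->2] -> levels [5 6 5]

Answer: 5 6 5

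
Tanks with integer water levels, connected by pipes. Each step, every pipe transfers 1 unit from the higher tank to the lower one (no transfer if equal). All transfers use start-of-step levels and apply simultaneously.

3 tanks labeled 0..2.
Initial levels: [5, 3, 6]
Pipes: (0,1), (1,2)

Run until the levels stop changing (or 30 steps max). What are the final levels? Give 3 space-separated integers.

Answer: 5 4 5

Derivation:
Step 1: flows [0->1,2->1] -> levels [4 5 5]
Step 2: flows [1->0,1=2] -> levels [5 4 5]
Step 3: flows [0->1,2->1] -> levels [4 6 4]
Step 4: flows [1->0,1->2] -> levels [5 4 5]
  -> period-2 cycle: step 4 state = step 2 state; never stabilizes
  -> state at step 30: (30-2) mod 2 = 0, same as step 2 -> [5 4 5]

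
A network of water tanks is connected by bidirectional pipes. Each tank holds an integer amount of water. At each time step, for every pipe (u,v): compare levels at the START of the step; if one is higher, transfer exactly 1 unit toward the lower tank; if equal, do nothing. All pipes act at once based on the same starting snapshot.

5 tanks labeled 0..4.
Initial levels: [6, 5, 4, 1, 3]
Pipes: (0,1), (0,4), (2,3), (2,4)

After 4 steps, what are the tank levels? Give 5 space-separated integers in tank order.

Answer: 5 5 4 2 3

Derivation:
Step 1: flows [0->1,0->4,2->3,2->4] -> levels [4 6 2 2 5]
Step 2: flows [1->0,4->0,2=3,4->2] -> levels [6 5 3 2 3]
Step 3: flows [0->1,0->4,2->3,2=4] -> levels [4 6 2 3 4]
Step 4: flows [1->0,0=4,3->2,4->2] -> levels [5 5 4 2 3]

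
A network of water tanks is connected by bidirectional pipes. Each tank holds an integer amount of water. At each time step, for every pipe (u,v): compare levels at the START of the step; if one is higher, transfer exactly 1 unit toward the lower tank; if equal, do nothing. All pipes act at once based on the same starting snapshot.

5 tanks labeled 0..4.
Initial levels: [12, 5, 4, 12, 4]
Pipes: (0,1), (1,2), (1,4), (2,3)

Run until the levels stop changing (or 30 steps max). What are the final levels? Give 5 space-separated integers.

Step 1: flows [0->1,1->2,1->4,3->2] -> levels [11 4 6 11 5]
Step 2: flows [0->1,2->1,4->1,3->2] -> levels [10 7 6 10 4]
Step 3: flows [0->1,1->2,1->4,3->2] -> levels [9 6 8 9 5]
Step 4: flows [0->1,2->1,1->4,3->2] -> levels [8 7 8 8 6]
Step 5: flows [0->1,2->1,1->4,2=3] -> levels [7 8 7 8 7]
Step 6: flows [1->0,1->2,1->4,3->2] -> levels [8 5 9 7 8]
Step 7: flows [0->1,2->1,4->1,2->3] -> levels [7 8 7 8 7]
  -> period-2 cycle: step 7 state = step 5 state; never stabilizes
  -> state at step 30: (30-5) mod 2 = 1, same as step 6 -> [8 5 9 7 8]

Answer: 8 5 9 7 8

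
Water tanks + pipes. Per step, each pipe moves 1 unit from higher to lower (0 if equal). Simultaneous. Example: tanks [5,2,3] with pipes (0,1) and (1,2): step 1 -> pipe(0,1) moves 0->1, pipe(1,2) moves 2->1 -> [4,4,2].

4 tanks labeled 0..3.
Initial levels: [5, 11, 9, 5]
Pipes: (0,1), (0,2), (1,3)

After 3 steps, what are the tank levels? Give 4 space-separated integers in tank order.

Step 1: flows [1->0,2->0,1->3] -> levels [7 9 8 6]
Step 2: flows [1->0,2->0,1->3] -> levels [9 7 7 7]
Step 3: flows [0->1,0->2,1=3] -> levels [7 8 8 7]

Answer: 7 8 8 7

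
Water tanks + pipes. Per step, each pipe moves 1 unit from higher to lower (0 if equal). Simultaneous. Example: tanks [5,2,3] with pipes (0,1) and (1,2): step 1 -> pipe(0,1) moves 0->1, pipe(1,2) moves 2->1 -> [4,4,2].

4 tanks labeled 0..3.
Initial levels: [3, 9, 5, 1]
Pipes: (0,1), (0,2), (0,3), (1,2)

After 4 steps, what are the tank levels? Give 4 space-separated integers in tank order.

Answer: 6 4 4 4

Derivation:
Step 1: flows [1->0,2->0,0->3,1->2] -> levels [4 7 5 2]
Step 2: flows [1->0,2->0,0->3,1->2] -> levels [5 5 5 3]
Step 3: flows [0=1,0=2,0->3,1=2] -> levels [4 5 5 4]
Step 4: flows [1->0,2->0,0=3,1=2] -> levels [6 4 4 4]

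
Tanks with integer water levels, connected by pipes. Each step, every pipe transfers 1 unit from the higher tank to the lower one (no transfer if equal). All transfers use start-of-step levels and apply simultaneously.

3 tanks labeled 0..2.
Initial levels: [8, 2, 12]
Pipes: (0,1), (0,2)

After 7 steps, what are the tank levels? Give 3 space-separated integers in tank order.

Answer: 6 8 8

Derivation:
Step 1: flows [0->1,2->0] -> levels [8 3 11]
Step 2: flows [0->1,2->0] -> levels [8 4 10]
Step 3: flows [0->1,2->0] -> levels [8 5 9]
Step 4: flows [0->1,2->0] -> levels [8 6 8]
Step 5: flows [0->1,0=2] -> levels [7 7 8]
Step 6: flows [0=1,2->0] -> levels [8 7 7]
Step 7: flows [0->1,0->2] -> levels [6 8 8]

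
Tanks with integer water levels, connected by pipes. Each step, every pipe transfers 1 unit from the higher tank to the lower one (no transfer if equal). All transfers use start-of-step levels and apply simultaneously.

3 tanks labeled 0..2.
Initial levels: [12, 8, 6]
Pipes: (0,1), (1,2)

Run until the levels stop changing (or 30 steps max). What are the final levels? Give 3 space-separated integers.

Answer: 9 8 9

Derivation:
Step 1: flows [0->1,1->2] -> levels [11 8 7]
Step 2: flows [0->1,1->2] -> levels [10 8 8]
Step 3: flows [0->1,1=2] -> levels [9 9 8]
Step 4: flows [0=1,1->2] -> levels [9 8 9]
Step 5: flows [0->1,2->1] -> levels [8 10 8]
Step 6: flows [1->0,1->2] -> levels [9 8 9]
  -> period-2 cycle: step 6 state = step 4 state; never stabilizes
  -> state at step 30: (30-4) mod 2 = 0, same as step 4 -> [9 8 9]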